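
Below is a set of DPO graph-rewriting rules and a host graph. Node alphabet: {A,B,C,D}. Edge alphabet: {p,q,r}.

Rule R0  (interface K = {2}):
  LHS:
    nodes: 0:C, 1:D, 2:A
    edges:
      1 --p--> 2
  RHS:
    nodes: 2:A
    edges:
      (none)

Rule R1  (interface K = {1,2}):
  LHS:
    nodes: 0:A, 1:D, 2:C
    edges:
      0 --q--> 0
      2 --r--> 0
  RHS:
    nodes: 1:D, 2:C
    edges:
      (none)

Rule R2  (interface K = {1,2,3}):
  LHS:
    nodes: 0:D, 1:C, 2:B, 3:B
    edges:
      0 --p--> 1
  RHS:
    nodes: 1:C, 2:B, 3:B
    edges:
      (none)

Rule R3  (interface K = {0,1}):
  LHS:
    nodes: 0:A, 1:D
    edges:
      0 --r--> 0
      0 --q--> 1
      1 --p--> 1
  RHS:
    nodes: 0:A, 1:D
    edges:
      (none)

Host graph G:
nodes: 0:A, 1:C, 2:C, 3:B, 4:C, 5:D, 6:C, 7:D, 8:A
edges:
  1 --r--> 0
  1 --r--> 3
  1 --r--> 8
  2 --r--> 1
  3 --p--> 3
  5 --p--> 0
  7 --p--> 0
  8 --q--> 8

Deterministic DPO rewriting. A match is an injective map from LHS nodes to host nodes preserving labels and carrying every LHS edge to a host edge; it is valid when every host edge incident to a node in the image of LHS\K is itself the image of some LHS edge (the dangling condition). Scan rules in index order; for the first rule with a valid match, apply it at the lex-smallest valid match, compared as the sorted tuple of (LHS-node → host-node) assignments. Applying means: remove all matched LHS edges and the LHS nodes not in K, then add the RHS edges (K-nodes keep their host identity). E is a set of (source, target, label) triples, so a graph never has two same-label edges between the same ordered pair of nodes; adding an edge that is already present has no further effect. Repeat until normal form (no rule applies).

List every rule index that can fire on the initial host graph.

R0: 4 valid matches — {0↦4, 1↦5, 2↦0}, {0↦4, 1↦7, 2↦0}, {0↦6, 1↦5, 2↦0} (+1 more)
R1: 2 valid matches — {0↦8, 1↦5, 2↦1}, {0↦8, 1↦7, 2↦1}
R2: no valid match — LHS pattern not found
R3: no valid match — LHS pattern not found

Answer: [R0,R1]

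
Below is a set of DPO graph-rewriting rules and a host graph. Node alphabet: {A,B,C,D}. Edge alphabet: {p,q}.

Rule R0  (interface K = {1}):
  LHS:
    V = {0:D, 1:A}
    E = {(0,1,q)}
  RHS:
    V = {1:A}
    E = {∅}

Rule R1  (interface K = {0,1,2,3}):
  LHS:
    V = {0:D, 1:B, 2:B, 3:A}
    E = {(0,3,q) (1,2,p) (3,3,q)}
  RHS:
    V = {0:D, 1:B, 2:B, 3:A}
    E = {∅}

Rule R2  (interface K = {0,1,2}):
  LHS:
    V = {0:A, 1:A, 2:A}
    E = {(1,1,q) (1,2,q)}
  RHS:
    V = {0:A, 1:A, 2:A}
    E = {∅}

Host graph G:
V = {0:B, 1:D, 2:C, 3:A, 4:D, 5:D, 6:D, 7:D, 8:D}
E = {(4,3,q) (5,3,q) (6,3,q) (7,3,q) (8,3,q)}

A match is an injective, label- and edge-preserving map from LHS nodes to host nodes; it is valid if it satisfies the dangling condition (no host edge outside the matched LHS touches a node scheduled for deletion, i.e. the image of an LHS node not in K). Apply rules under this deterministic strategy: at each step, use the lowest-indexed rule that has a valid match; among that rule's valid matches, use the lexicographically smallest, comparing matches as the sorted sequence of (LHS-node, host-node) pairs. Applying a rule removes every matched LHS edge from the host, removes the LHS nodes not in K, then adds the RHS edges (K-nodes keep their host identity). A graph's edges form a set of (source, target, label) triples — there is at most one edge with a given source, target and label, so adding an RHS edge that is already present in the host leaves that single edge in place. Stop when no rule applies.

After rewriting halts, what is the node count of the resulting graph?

initial: |V|=9 |E|=5  E = 4-q->3 5-q->3 6-q->3 7-q->3 8-q->3
step 1: apply R0 at {0↦4, 1↦3}  → |V|=8 |E|=4  E = 5-q->3 6-q->3 7-q->3 8-q->3
step 2: apply R0 at {0↦5, 1↦3}  → |V|=7 |E|=3  E = 6-q->3 7-q->3 8-q->3
step 3: apply R0 at {0↦6, 1↦3}  → |V|=6 |E|=2  E = 7-q->3 8-q->3
step 4: apply R0 at {0↦7, 1↦3}  → |V|=5 |E|=1  E = 8-q->3
step 5: apply R0 at {0↦8, 1↦3}  → |V|=4 |E|=0  E = ∅
normal form: no rule applies after step 5
NF nodes: {0:B, 1:D, 2:C, 3:A}

Answer: 4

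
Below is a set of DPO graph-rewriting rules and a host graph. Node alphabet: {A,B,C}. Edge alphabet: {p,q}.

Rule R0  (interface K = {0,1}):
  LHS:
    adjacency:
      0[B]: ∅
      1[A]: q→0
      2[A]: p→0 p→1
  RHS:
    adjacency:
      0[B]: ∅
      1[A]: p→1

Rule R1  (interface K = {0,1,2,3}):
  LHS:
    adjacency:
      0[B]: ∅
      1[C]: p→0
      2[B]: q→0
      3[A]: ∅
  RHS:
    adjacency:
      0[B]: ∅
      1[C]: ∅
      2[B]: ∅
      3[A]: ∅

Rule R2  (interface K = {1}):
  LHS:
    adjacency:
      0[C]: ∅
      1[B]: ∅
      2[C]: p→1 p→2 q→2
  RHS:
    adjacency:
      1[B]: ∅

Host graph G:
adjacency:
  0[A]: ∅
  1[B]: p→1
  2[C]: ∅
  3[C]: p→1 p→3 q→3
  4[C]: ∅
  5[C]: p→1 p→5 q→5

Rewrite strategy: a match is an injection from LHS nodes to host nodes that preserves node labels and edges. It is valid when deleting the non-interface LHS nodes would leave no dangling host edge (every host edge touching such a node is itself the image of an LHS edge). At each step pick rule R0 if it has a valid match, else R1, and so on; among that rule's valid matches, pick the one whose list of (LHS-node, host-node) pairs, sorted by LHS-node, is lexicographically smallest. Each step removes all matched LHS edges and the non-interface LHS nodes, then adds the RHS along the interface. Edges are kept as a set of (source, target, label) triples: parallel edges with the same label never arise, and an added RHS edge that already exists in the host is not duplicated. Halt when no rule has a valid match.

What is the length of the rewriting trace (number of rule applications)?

[0] host  ⇒  6 nodes, 7 edges  {1-p->1 3-p->1 3-p->3 3-q->3 5-p->1 5-p->5 5-q->5}
[1] R2 @ {0↦2, 1↦1, 2↦3}  ⇒  4 nodes, 4 edges  {1-p->1 5-p->1 5-p->5 5-q->5}
[2] R2 @ {0↦4, 1↦1, 2↦5}  ⇒  2 nodes, 1 edges  {1-p->1}
halt: no rule applies after step 2

Answer: 2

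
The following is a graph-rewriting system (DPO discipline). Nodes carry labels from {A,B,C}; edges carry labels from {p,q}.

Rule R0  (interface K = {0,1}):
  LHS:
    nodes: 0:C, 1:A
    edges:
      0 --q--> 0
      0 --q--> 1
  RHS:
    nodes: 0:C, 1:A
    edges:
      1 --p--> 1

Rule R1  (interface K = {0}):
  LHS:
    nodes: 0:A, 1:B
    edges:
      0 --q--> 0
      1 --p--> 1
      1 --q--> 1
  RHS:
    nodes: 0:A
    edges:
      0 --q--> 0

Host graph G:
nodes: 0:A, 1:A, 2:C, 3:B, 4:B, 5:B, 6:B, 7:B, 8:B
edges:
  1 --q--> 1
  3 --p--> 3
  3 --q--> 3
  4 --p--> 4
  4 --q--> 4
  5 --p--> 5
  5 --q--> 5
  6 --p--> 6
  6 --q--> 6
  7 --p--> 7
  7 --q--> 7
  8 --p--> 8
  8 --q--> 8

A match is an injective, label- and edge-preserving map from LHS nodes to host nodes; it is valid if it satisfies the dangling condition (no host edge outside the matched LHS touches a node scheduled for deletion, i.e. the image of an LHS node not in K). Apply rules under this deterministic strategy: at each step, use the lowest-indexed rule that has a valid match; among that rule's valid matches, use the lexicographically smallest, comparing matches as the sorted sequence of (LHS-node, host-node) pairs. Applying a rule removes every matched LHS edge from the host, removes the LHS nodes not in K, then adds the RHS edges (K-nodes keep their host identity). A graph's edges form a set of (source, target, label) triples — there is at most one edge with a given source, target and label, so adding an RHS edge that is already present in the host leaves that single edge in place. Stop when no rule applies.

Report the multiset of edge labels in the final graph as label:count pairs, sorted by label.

initial: |V|=9 |E|=13  E = 1-q->1 3-p->3 3-q->3 4-p->4 4-q->4 5-p->5 5-q->5 6-p->6 6-q->6 7-p->7 7-q->7 8-p->8 8-q->8
step 1: apply R1 at {0↦1, 1↦3}  → |V|=8 |E|=11  E = 1-q->1 4-p->4 4-q->4 5-p->5 5-q->5 6-p->6 6-q->6 7-p->7 7-q->7 8-p->8 8-q->8
step 2: apply R1 at {0↦1, 1↦4}  → |V|=7 |E|=9  E = 1-q->1 5-p->5 5-q->5 6-p->6 6-q->6 7-p->7 7-q->7 8-p->8 8-q->8
step 3: apply R1 at {0↦1, 1↦5}  → |V|=6 |E|=7  E = 1-q->1 6-p->6 6-q->6 7-p->7 7-q->7 8-p->8 8-q->8
step 4: apply R1 at {0↦1, 1↦6}  → |V|=5 |E|=5  E = 1-q->1 7-p->7 7-q->7 8-p->8 8-q->8
step 5: apply R1 at {0↦1, 1↦7}  → |V|=4 |E|=3  E = 1-q->1 8-p->8 8-q->8
step 6: apply R1 at {0↦1, 1↦8}  → |V|=3 |E|=1  E = 1-q->1
halt: no rule applies after step 6
NF edges: [(1, 1, 'q')]

Answer: q:1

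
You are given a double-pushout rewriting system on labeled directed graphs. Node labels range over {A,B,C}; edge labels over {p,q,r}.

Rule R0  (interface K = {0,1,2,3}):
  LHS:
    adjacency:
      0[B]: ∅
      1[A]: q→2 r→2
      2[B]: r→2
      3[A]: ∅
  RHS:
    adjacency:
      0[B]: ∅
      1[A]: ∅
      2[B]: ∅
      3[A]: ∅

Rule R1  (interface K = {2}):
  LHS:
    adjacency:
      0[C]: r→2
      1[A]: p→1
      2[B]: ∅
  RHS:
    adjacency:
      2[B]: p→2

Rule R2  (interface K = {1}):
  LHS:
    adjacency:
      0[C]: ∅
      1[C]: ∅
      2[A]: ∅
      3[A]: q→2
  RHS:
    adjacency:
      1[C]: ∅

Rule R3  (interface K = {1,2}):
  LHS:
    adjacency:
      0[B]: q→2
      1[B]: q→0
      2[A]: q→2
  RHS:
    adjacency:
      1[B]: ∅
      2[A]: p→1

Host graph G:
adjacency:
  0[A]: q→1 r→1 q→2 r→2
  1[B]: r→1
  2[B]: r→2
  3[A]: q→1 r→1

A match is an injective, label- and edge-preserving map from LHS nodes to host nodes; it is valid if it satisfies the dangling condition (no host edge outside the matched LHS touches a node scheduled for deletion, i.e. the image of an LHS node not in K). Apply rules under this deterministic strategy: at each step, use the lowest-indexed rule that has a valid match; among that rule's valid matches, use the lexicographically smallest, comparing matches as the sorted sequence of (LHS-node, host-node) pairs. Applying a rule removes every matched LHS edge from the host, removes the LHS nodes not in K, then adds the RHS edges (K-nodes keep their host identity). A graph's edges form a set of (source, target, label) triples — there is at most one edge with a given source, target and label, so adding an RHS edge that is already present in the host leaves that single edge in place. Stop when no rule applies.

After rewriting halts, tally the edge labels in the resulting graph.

initial: |V|=4 |E|=8  E = 0-q->1 0-r->1 0-q->2 0-r->2 1-r->1 2-r->2 3-q->1 3-r->1
step 1: apply R0 at {0↦1, 1↦0, 2↦2, 3↦3}  → |V|=4 |E|=5  E = 0-q->1 0-r->1 1-r->1 3-q->1 3-r->1
step 2: apply R0 at {0↦2, 1↦0, 2↦1, 3↦3}  → |V|=4 |E|=2  E = 3-q->1 3-r->1
halt: no rule applies after step 2
NF edges: [(3, 1, 'q'), (3, 1, 'r')]

Answer: q:1 r:1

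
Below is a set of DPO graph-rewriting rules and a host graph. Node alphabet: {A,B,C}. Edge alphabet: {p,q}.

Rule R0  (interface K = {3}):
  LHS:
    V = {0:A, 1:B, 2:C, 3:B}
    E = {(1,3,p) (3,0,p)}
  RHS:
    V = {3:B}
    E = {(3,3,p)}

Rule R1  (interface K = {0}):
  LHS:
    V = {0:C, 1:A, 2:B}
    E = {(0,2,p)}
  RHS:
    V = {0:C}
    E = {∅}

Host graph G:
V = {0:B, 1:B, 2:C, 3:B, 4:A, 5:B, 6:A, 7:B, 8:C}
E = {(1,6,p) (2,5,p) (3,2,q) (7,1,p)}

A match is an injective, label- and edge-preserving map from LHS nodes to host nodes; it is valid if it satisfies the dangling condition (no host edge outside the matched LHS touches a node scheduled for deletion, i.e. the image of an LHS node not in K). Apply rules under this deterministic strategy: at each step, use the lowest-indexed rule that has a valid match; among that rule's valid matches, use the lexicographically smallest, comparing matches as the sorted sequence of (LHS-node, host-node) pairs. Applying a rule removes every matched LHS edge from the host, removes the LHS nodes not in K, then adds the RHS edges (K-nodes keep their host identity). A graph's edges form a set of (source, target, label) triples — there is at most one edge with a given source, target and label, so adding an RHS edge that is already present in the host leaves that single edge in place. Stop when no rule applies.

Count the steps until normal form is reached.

Answer: 2

Steps:
start.  V:9 E:4  edges: 1-p->6 2-p->5 3-q->2 7-p->1
1. fire R0 via {0↦6, 1↦7, 2↦8, 3↦1}  →  V:6 E:3  edges: 1-p->1 2-p->5 3-q->2
2. fire R1 via {0↦2, 1↦4, 2↦5}  →  V:4 E:2  edges: 1-p->1 3-q->2
normal form: no rule applies after step 2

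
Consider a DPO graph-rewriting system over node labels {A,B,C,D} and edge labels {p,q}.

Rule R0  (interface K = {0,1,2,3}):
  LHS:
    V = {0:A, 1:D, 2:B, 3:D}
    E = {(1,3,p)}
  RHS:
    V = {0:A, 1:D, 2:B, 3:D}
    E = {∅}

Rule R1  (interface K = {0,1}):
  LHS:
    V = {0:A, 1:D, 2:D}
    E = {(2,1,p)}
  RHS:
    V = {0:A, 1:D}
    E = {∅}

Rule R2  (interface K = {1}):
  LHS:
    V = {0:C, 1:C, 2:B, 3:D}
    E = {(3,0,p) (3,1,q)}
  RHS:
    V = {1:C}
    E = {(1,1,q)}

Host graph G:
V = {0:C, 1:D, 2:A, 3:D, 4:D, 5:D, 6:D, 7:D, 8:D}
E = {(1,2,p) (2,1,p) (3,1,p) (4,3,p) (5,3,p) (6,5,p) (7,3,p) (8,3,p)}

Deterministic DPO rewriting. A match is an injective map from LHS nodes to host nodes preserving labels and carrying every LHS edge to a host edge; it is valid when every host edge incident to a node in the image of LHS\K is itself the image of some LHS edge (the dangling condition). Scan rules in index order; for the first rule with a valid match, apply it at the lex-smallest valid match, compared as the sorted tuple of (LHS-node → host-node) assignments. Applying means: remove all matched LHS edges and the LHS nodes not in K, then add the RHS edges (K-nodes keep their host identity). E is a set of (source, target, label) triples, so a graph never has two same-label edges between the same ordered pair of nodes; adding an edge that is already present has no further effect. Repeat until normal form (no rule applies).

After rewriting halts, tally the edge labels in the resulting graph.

initial: |V|=9 |E|=8  E = 1-p->2 2-p->1 3-p->1 4-p->3 5-p->3 6-p->5 7-p->3 8-p->3
step 1: apply R1 at {0↦2, 1↦3, 2↦4}  → |V|=8 |E|=7  E = 1-p->2 2-p->1 3-p->1 5-p->3 6-p->5 7-p->3 8-p->3
step 2: apply R1 at {0↦2, 1↦3, 2↦7}  → |V|=7 |E|=6  E = 1-p->2 2-p->1 3-p->1 5-p->3 6-p->5 8-p->3
step 3: apply R1 at {0↦2, 1↦3, 2↦8}  → |V|=6 |E|=5  E = 1-p->2 2-p->1 3-p->1 5-p->3 6-p->5
step 4: apply R1 at {0↦2, 1↦5, 2↦6}  → |V|=5 |E|=4  E = 1-p->2 2-p->1 3-p->1 5-p->3
step 5: apply R1 at {0↦2, 1↦3, 2↦5}  → |V|=4 |E|=3  E = 1-p->2 2-p->1 3-p->1
step 6: apply R1 at {0↦2, 1↦1, 2↦3}  → |V|=3 |E|=2  E = 1-p->2 2-p->1
normal form: no rule applies after step 6
NF edges: [(1, 2, 'p'), (2, 1, 'p')]

Answer: p:2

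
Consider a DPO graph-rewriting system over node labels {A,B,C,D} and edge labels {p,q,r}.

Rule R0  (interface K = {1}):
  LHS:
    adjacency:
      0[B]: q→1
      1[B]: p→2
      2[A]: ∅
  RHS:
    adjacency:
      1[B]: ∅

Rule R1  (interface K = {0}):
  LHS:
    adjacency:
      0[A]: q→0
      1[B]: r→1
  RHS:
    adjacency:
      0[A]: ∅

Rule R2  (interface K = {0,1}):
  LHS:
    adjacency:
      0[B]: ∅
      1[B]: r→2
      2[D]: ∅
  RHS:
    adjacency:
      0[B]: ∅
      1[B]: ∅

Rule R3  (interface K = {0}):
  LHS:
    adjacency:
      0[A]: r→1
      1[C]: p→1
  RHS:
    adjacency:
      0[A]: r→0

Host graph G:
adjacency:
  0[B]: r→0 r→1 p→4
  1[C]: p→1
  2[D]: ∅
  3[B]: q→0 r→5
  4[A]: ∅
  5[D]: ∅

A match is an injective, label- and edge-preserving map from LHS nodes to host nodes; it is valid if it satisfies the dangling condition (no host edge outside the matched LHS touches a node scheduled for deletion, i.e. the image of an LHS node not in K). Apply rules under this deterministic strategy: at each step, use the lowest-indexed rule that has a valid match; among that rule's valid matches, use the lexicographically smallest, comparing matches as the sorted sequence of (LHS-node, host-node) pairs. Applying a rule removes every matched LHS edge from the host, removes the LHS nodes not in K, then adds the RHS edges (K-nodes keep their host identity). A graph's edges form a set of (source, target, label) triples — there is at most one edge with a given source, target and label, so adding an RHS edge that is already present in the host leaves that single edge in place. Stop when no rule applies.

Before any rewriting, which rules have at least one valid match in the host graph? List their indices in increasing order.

R0: no valid match — 1 raw match, all fail dangling condition
R1: no valid match — LHS pattern not found
R2: 1 valid match — {0↦0, 1↦3, 2↦5}
R3: no valid match — LHS pattern not found

Answer: [R2]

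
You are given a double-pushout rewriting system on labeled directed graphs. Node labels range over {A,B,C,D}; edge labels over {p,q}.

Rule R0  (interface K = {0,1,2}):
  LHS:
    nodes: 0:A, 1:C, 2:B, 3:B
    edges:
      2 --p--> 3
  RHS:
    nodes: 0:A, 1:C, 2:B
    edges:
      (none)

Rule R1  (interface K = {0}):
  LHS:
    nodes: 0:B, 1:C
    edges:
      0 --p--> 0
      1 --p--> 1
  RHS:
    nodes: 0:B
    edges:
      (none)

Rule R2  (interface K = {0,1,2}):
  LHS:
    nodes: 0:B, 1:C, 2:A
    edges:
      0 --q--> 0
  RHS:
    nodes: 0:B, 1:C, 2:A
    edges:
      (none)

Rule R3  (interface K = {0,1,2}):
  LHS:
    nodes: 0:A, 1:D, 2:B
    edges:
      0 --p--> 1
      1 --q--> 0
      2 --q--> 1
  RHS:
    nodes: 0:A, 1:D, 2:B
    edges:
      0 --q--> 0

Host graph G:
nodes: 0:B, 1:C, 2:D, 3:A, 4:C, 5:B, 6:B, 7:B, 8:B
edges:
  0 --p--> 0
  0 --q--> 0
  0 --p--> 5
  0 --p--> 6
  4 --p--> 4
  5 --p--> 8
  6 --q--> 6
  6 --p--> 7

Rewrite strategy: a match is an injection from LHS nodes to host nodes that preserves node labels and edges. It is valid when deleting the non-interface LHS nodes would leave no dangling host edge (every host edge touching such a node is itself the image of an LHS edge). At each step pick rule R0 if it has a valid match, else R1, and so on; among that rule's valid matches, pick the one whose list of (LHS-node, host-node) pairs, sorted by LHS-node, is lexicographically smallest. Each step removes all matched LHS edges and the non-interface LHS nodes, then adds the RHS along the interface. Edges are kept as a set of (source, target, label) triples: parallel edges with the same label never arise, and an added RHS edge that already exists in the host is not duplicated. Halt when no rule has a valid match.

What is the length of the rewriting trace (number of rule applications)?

Answer: 7

Derivation:
initial: |V|=9 |E|=8  E = 0-p->0 0-q->0 0-p->5 0-p->6 4-p->4 5-p->8 6-q->6 6-p->7
step 1: apply R0 at {0↦3, 1↦1, 2↦5, 3↦8}  → |V|=8 |E|=7  E = 0-p->0 0-q->0 0-p->5 0-p->6 4-p->4 6-q->6 6-p->7
step 2: apply R0 at {0↦3, 1↦1, 2↦0, 3↦5}  → |V|=7 |E|=6  E = 0-p->0 0-q->0 0-p->6 4-p->4 6-q->6 6-p->7
step 3: apply R0 at {0↦3, 1↦1, 2↦6, 3↦7}  → |V|=6 |E|=5  E = 0-p->0 0-q->0 0-p->6 4-p->4 6-q->6
step 4: apply R1 at {0↦0, 1↦4}  → |V|=5 |E|=3  E = 0-q->0 0-p->6 6-q->6
step 5: apply R2 at {0↦0, 1↦1, 2↦3}  → |V|=5 |E|=2  E = 0-p->6 6-q->6
step 6: apply R2 at {0↦6, 1↦1, 2↦3}  → |V|=5 |E|=1  E = 0-p->6
step 7: apply R0 at {0↦3, 1↦1, 2↦0, 3↦6}  → |V|=4 |E|=0  E = ∅
final graph: no rule applies after step 7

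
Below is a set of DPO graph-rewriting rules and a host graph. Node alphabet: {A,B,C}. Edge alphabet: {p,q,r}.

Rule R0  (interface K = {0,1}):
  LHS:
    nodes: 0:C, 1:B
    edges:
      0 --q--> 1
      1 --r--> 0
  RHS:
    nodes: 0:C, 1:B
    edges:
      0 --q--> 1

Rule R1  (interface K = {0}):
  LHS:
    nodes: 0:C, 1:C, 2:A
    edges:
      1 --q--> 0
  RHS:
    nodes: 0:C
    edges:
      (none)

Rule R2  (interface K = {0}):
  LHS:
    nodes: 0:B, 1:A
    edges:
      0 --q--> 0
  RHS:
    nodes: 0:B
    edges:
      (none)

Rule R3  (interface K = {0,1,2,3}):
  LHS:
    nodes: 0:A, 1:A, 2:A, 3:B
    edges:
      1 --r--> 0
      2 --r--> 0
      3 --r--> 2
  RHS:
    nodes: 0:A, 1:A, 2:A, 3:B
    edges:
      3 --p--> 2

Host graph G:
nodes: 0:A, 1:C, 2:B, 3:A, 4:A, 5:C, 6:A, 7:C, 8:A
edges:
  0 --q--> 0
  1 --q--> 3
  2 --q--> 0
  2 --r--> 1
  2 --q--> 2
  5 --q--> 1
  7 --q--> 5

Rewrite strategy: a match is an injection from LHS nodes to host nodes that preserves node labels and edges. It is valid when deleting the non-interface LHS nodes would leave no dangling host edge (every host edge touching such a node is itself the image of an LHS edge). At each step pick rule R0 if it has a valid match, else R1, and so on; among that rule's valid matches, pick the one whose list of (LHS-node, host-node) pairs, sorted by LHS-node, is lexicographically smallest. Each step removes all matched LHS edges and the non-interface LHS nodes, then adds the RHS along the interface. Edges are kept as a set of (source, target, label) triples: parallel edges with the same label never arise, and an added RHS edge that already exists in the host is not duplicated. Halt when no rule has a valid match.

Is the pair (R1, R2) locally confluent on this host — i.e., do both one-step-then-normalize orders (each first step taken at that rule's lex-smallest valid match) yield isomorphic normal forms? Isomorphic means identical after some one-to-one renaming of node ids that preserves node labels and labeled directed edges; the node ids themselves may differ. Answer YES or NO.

Answer: YES

Steps:
branch R1-first: apply at {0↦5, 1↦7, 2↦4} → |E|=6, then 2 more step(s) → NF |V|=4 |E|=4 V={0:A, 1:C, 2:B, 3:A} E=0-q->0 1-q->3 2-q->0 2-r->1
branch R2-first: apply at {0↦2, 1↦4} → |E|=6, then 2 more step(s) → NF |V|=4 |E|=4 V={0:A, 1:C, 2:B, 3:A} E=0-q->0 1-q->3 2-q->0 2-r->1
graphs isomorphic (equal up to label-preserving node renaming)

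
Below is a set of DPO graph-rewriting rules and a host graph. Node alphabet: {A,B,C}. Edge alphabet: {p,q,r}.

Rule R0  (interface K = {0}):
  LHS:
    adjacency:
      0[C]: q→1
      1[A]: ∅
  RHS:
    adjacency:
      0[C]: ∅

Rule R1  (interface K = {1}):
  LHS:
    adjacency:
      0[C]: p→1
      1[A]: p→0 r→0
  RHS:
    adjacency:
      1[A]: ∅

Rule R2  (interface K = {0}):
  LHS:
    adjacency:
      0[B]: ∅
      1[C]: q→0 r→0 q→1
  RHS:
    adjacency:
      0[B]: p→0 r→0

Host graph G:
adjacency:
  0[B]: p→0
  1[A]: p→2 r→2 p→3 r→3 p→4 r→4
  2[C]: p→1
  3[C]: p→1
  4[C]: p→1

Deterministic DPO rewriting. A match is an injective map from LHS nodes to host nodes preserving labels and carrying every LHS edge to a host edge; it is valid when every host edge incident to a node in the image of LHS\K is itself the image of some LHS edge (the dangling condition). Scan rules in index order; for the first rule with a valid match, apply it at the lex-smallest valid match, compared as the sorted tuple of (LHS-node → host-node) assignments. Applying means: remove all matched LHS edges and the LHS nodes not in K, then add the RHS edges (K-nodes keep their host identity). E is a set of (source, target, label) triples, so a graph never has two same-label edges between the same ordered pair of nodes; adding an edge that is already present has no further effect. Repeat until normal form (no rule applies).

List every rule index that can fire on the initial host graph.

R0: no valid match — LHS pattern not found
R1: 3 valid matches — {0↦2, 1↦1}, {0↦3, 1↦1}, {0↦4, 1↦1}
R2: no valid match — LHS pattern not found

Answer: [R1]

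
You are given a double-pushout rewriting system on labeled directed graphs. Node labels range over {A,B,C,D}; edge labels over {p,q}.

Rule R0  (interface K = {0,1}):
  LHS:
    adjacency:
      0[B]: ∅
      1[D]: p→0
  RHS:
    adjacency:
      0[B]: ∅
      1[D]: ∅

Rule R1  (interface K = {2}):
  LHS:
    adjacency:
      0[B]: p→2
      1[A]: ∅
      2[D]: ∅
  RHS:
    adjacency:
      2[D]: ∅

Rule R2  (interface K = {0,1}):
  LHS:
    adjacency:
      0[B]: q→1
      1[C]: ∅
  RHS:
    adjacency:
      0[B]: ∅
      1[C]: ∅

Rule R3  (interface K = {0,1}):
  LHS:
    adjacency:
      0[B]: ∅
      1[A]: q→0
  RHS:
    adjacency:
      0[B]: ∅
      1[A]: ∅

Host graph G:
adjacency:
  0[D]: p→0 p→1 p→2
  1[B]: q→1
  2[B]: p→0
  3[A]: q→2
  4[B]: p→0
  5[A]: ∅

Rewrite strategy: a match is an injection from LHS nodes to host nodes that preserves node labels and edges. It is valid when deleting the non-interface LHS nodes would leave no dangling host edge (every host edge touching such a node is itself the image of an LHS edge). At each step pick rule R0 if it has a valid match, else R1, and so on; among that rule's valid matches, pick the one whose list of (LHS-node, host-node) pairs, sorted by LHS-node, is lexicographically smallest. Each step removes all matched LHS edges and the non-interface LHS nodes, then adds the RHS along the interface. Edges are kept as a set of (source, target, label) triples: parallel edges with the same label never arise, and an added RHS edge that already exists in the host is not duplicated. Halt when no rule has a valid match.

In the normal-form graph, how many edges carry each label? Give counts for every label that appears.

Answer: p:1 q:1

Rewrite trace:
[0] host  ⇒  6 nodes, 7 edges  {0-p->0 0-p->1 0-p->2 1-q->1 2-p->0 3-q->2 4-p->0}
[1] R0 @ {0↦1, 1↦0}  ⇒  6 nodes, 6 edges  {0-p->0 0-p->2 1-q->1 2-p->0 3-q->2 4-p->0}
[2] R0 @ {0↦2, 1↦0}  ⇒  6 nodes, 5 edges  {0-p->0 1-q->1 2-p->0 3-q->2 4-p->0}
[3] R1 @ {0↦4, 1↦5, 2↦0}  ⇒  4 nodes, 4 edges  {0-p->0 1-q->1 2-p->0 3-q->2}
[4] R3 @ {0↦2, 1↦3}  ⇒  4 nodes, 3 edges  {0-p->0 1-q->1 2-p->0}
[5] R1 @ {0↦2, 1↦3, 2↦0}  ⇒  2 nodes, 2 edges  {0-p->0 1-q->1}
normal form: no rule applies after step 5
NF edges: [(0, 0, 'p'), (1, 1, 'q')]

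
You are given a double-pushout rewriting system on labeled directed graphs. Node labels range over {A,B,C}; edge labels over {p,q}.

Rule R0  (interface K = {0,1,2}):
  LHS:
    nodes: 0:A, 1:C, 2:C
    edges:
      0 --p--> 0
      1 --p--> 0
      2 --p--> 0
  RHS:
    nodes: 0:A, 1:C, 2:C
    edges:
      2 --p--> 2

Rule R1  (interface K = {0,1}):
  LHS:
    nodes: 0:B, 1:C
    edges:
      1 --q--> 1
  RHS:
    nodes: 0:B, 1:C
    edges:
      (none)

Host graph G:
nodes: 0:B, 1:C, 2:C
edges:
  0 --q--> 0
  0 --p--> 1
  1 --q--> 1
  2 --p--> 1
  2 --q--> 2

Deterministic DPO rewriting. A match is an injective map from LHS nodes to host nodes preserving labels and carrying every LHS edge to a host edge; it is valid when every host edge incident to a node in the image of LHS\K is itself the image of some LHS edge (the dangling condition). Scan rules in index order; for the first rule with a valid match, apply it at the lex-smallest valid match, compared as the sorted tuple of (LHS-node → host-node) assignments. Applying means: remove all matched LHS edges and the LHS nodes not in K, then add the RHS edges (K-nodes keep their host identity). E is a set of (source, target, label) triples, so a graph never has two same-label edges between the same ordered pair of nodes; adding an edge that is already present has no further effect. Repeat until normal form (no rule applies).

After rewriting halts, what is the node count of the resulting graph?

start.  V:3 E:5  edges: 0-q->0 0-p->1 1-q->1 2-p->1 2-q->2
1. fire R1 via {0↦0, 1↦1}  →  V:3 E:4  edges: 0-q->0 0-p->1 2-p->1 2-q->2
2. fire R1 via {0↦0, 1↦2}  →  V:3 E:3  edges: 0-q->0 0-p->1 2-p->1
final graph: no rule applies after step 2
NF nodes: {0:B, 1:C, 2:C}

Answer: 3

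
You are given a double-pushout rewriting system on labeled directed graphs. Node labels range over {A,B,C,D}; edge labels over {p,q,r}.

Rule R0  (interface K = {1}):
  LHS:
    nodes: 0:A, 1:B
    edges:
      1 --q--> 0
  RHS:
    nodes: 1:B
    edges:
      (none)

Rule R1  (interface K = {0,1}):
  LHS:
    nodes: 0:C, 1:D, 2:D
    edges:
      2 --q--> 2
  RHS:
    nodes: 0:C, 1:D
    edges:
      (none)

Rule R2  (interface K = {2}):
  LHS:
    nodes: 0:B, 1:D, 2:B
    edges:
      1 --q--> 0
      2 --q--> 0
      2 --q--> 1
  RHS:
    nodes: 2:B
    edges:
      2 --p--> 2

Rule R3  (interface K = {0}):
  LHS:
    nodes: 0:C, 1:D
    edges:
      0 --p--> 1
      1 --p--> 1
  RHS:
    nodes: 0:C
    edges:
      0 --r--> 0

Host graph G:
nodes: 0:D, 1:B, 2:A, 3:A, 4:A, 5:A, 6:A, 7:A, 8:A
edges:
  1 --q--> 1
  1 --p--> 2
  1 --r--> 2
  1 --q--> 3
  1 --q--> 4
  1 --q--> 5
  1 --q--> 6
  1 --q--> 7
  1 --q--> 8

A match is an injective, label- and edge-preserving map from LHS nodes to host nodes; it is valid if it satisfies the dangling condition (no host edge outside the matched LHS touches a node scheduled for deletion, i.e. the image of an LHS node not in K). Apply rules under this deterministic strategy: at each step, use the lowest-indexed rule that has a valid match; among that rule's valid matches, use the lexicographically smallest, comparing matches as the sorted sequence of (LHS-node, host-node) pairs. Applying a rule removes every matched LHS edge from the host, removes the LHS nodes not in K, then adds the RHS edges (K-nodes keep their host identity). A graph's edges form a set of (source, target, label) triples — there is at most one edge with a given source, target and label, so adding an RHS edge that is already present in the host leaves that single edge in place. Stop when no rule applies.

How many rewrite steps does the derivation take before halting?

[0] host  ⇒  9 nodes, 9 edges  {1-q->1 1-p->2 1-r->2 1-q->3 1-q->4 1-q->5 1-q->6 1-q->7 1-q->8}
[1] R0 @ {0↦3, 1↦1}  ⇒  8 nodes, 8 edges  {1-q->1 1-p->2 1-r->2 1-q->4 1-q->5 1-q->6 1-q->7 1-q->8}
[2] R0 @ {0↦4, 1↦1}  ⇒  7 nodes, 7 edges  {1-q->1 1-p->2 1-r->2 1-q->5 1-q->6 1-q->7 1-q->8}
[3] R0 @ {0↦5, 1↦1}  ⇒  6 nodes, 6 edges  {1-q->1 1-p->2 1-r->2 1-q->6 1-q->7 1-q->8}
[4] R0 @ {0↦6, 1↦1}  ⇒  5 nodes, 5 edges  {1-q->1 1-p->2 1-r->2 1-q->7 1-q->8}
[5] R0 @ {0↦7, 1↦1}  ⇒  4 nodes, 4 edges  {1-q->1 1-p->2 1-r->2 1-q->8}
[6] R0 @ {0↦8, 1↦1}  ⇒  3 nodes, 3 edges  {1-q->1 1-p->2 1-r->2}
final graph: no rule applies after step 6

Answer: 6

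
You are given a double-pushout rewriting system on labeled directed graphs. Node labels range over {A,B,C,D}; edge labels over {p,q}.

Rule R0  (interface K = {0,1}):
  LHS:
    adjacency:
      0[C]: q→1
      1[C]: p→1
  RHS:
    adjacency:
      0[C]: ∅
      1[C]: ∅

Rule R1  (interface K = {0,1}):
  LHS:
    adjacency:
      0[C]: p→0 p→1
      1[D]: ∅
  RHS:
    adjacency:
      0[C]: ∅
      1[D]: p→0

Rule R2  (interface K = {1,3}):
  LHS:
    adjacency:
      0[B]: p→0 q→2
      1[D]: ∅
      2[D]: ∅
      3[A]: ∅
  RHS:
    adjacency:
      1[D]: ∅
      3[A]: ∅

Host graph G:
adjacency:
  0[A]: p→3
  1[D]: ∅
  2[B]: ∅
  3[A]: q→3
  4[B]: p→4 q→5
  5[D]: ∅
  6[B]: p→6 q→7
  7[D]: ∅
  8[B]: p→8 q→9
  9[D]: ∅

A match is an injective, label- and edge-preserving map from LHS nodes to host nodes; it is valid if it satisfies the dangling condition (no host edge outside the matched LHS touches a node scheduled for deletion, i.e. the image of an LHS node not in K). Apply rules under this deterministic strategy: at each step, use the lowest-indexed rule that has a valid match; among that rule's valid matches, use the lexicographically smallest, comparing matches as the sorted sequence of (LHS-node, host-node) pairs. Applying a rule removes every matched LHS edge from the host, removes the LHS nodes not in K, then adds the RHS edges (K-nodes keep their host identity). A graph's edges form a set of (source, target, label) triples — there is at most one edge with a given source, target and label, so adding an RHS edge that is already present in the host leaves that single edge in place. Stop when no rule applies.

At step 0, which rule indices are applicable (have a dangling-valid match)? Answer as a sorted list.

Answer: [R2]

Derivation:
R0: no valid match — LHS pattern not found
R1: no valid match — LHS pattern not found
R2: 18 valid matches — {0↦4, 1↦1, 2↦5, 3↦0}, {0↦4, 1↦1, 2↦5, 3↦3}, {0↦4, 1↦7, 2↦5, 3↦0} (+15 more)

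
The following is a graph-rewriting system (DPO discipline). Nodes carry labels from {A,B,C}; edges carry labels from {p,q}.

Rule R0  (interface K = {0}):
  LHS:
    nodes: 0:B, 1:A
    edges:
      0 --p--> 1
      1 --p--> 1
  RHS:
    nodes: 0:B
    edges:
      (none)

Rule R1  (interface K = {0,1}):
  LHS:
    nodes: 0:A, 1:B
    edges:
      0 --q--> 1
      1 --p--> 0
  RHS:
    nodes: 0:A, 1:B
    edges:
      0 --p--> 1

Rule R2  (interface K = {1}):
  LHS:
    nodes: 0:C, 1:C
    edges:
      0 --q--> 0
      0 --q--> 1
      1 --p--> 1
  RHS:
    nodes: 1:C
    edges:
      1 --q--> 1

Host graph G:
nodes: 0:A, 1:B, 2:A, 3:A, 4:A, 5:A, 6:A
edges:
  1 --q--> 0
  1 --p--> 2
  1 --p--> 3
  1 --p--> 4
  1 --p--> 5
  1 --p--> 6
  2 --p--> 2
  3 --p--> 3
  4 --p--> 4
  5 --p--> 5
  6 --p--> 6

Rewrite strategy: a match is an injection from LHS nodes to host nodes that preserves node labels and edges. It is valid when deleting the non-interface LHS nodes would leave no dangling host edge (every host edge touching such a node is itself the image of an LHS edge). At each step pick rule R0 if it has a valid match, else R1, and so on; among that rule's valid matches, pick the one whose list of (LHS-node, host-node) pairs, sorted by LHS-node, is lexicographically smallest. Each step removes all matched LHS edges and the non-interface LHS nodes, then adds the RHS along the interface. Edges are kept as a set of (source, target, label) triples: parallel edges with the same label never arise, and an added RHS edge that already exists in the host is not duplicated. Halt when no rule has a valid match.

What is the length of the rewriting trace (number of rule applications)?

Answer: 5

Rewrite trace:
[0] host  ⇒  7 nodes, 11 edges  {1-q->0 1-p->2 1-p->3 1-p->4 1-p->5 1-p->6 2-p->2 3-p->3 4-p->4 5-p->5 6-p->6}
[1] R0 @ {0↦1, 1↦2}  ⇒  6 nodes, 9 edges  {1-q->0 1-p->3 1-p->4 1-p->5 1-p->6 3-p->3 4-p->4 5-p->5 6-p->6}
[2] R0 @ {0↦1, 1↦3}  ⇒  5 nodes, 7 edges  {1-q->0 1-p->4 1-p->5 1-p->6 4-p->4 5-p->5 6-p->6}
[3] R0 @ {0↦1, 1↦4}  ⇒  4 nodes, 5 edges  {1-q->0 1-p->5 1-p->6 5-p->5 6-p->6}
[4] R0 @ {0↦1, 1↦5}  ⇒  3 nodes, 3 edges  {1-q->0 1-p->6 6-p->6}
[5] R0 @ {0↦1, 1↦6}  ⇒  2 nodes, 1 edges  {1-q->0}
final graph: no rule applies after step 5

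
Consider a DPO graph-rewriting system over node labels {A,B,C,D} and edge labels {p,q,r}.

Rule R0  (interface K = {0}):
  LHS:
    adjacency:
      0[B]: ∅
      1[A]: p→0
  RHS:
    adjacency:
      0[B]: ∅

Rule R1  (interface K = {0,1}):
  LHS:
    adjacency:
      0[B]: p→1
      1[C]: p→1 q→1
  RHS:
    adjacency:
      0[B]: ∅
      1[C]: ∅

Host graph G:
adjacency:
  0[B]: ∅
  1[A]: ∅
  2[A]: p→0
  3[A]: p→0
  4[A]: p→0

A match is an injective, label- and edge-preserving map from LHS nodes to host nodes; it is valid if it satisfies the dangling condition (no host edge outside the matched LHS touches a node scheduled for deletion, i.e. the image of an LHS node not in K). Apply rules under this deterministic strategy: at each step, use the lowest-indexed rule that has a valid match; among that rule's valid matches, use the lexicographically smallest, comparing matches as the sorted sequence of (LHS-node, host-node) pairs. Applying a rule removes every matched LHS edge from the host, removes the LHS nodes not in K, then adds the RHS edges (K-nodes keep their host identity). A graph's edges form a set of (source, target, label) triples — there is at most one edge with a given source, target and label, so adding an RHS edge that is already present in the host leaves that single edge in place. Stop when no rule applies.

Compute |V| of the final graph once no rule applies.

initial: |V|=5 |E|=3  E = 2-p->0 3-p->0 4-p->0
step 1: apply R0 at {0↦0, 1↦2}  → |V|=4 |E|=2  E = 3-p->0 4-p->0
step 2: apply R0 at {0↦0, 1↦3}  → |V|=3 |E|=1  E = 4-p->0
step 3: apply R0 at {0↦0, 1↦4}  → |V|=2 |E|=0  E = ∅
halt: no rule applies after step 3
NF nodes: {0:B, 1:A}

Answer: 2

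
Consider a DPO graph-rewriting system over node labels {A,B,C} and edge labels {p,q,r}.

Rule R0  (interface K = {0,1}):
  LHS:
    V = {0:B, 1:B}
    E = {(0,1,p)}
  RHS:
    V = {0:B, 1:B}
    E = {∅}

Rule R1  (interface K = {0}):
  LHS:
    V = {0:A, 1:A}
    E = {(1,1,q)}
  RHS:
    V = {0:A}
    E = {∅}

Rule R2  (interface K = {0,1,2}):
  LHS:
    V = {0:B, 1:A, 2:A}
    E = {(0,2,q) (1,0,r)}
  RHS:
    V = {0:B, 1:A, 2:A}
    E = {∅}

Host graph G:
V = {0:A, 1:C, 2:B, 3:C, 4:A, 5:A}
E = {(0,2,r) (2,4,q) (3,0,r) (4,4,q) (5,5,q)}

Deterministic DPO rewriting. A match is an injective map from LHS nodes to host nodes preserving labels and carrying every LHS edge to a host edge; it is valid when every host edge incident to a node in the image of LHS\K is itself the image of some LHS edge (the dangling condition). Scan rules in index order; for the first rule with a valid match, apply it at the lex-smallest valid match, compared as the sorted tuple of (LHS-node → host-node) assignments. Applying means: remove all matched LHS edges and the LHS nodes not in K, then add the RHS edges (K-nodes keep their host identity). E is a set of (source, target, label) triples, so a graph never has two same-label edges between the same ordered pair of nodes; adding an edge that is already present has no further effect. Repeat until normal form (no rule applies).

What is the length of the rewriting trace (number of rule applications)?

start.  V:6 E:5  edges: 0-r->2 2-q->4 3-r->0 4-q->4 5-q->5
1. fire R1 via {0↦0, 1↦5}  →  V:5 E:4  edges: 0-r->2 2-q->4 3-r->0 4-q->4
2. fire R2 via {0↦2, 1↦0, 2↦4}  →  V:5 E:2  edges: 3-r->0 4-q->4
3. fire R1 via {0↦0, 1↦4}  →  V:4 E:1  edges: 3-r->0
halt: no rule applies after step 3

Answer: 3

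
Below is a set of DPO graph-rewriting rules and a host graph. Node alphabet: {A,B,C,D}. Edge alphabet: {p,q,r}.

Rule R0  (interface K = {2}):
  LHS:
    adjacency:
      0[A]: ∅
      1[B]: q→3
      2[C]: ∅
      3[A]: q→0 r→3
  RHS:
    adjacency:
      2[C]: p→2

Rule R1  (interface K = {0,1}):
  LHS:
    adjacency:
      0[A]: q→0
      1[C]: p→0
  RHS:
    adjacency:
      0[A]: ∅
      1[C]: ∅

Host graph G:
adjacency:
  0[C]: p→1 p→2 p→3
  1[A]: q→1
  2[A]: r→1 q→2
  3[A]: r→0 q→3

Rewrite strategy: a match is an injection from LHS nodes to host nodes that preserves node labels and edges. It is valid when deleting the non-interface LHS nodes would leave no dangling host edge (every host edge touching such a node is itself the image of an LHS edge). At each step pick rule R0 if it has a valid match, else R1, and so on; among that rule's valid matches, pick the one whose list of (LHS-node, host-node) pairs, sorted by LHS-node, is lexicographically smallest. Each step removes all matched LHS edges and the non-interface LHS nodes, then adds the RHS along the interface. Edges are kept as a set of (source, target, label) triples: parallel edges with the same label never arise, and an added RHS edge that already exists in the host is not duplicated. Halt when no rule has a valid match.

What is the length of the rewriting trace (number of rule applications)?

Answer: 3

Derivation:
[0] host  ⇒  4 nodes, 8 edges  {0-p->1 0-p->2 0-p->3 1-q->1 2-r->1 2-q->2 3-r->0 3-q->3}
[1] R1 @ {0↦1, 1↦0}  ⇒  4 nodes, 6 edges  {0-p->2 0-p->3 2-r->1 2-q->2 3-r->0 3-q->3}
[2] R1 @ {0↦2, 1↦0}  ⇒  4 nodes, 4 edges  {0-p->3 2-r->1 3-r->0 3-q->3}
[3] R1 @ {0↦3, 1↦0}  ⇒  4 nodes, 2 edges  {2-r->1 3-r->0}
halt: no rule applies after step 3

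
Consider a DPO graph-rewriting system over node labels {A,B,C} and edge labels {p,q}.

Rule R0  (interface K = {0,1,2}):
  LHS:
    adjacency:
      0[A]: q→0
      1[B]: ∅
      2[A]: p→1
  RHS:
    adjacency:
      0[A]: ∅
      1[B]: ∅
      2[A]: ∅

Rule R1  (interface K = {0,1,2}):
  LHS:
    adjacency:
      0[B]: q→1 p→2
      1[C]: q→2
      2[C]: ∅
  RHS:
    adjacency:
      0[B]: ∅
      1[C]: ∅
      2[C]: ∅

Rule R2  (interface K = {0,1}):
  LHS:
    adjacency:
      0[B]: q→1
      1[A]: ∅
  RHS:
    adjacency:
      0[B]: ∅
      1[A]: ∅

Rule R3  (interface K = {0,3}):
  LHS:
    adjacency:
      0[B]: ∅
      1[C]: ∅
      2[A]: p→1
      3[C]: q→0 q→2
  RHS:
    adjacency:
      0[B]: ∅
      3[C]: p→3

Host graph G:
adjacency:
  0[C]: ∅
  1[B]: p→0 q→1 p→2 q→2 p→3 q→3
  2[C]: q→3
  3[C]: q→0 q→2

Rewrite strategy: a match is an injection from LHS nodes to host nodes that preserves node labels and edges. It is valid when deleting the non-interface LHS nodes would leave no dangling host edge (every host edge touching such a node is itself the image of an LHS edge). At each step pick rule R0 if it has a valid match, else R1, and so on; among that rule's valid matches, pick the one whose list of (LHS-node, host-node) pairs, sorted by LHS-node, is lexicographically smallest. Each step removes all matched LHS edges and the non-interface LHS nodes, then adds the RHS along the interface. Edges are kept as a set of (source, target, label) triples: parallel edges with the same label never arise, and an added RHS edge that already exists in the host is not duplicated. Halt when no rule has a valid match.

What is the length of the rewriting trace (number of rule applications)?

Answer: 2

Derivation:
[0] host  ⇒  4 nodes, 9 edges  {1-p->0 1-q->1 1-p->2 1-q->2 1-p->3 1-q->3 2-q->3 3-q->0 3-q->2}
[1] R1 @ {0↦1, 1↦2, 2↦3}  ⇒  4 nodes, 6 edges  {1-p->0 1-q->1 1-p->2 1-q->3 3-q->0 3-q->2}
[2] R1 @ {0↦1, 1↦3, 2↦0}  ⇒  4 nodes, 3 edges  {1-q->1 1-p->2 3-q->2}
final graph: no rule applies after step 2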